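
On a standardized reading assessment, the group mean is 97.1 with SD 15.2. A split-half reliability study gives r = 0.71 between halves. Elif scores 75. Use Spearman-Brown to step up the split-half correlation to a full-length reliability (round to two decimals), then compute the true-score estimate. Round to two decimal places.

78.76

Spearman-Brown: ρ = 2r/(1 + r) = 2(0.71)/(1 + 0.71) = 1.420/1.71 = 0.8304 → 0.83
T̂ = ρX + (1 − ρ)μ
  = 0.83 × 75 + 0.17 × 97.1
  = 62.25 + 16.507
  = 78.757
  ≈ 78.76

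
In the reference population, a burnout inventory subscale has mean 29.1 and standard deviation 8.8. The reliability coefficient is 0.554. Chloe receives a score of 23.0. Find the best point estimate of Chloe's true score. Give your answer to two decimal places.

Regress the observed score toward the mean by the unreliability: T̂ = 0.554·23.0 + 0.446·29.1 = 12.7420 + 12.9786 = 25.721.

25.72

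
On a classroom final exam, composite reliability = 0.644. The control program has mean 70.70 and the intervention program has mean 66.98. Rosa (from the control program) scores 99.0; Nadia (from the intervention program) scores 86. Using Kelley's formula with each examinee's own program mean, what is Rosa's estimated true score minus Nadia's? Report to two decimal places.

T̂_Rosa = 0.644(99.0) + 0.356(70.70) = 88.9252
T̂_Nadia = 0.644(86) + 0.356(66.98) = 79.2289
Difference = 88.9252 − 79.2289 = 9.6963

9.70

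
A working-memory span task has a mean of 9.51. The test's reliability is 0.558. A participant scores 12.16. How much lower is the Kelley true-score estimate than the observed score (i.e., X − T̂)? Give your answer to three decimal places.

T̂ = 0.558(12.16) + 0.442(9.51) = 6.78528 + 4.20342 = 10.98870 → 10.9887
X − T̂ = 12.16 − 10.9887 = 1.1713 → 1.171

1.171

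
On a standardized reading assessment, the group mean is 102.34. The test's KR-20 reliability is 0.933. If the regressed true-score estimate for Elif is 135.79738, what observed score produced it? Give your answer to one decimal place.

T̂ = ρX + (1 − ρ)μ  ⇒  X = (T̂ − (1 − ρ)μ) / ρ
X = (135.79738 − 0.067 × 102.34) / 0.933 = (135.79738 − 6.85678) / 0.933 = 128.94060 / 0.933 = 138.200

138.2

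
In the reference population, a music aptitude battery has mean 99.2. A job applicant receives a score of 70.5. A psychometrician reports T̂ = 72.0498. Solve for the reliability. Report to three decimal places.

0.946

T̂ = ρX + (1 − ρ)μ  ⇒  T̂ − μ = ρ(X − μ)
ρ = (T̂ − μ)/(X − μ) = (72.0498 − 99.2) / (70.5 − 99.2) = -27.1502 / -28.7 = 0.94600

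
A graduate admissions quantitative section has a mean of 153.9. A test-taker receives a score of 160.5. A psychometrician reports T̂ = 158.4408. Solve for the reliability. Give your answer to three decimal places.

0.688

T̂ = ρX + (1 − ρ)μ  ⇒  T̂ − μ = ρ(X − μ)
ρ = (T̂ − μ)/(X − μ) = (158.4408 − 153.9) / (160.5 − 153.9) = 4.5408 / 6.6 = 0.68800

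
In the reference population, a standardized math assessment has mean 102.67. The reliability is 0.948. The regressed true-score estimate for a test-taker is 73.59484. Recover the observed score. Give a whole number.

72

T̂ = ρX + (1 − ρ)μ  ⇒  X = (T̂ − (1 − ρ)μ) / ρ
X = (73.59484 − 0.052 × 102.67) / 0.948 = (73.59484 − 5.33884) / 0.948 = 68.25600 / 0.948 = 72.00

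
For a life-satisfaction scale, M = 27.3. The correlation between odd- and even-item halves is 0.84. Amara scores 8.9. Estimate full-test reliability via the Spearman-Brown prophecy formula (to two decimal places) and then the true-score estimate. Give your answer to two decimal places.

10.56

Spearman-Brown: ρ = 2r/(1 + r) = 2(0.84)/(1 + 0.84) = 1.680/1.84 = 0.9130 → 0.91
T̂ = ρX + (1 − ρ)μ
  = 0.91 × 8.9 + 0.09 × 27.3
  = 8.099 + 2.457
  = 10.556
  ≈ 10.56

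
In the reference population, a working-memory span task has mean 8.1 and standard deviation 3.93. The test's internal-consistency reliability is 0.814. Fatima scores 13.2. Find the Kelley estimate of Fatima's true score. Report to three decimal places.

T̂ = ρX + (1 − ρ)μ
  = 0.814 × 13.2 + 0.186 × 8.1
  = 10.7448 + 1.5066
  = 12.2514
  ≈ 12.251

12.251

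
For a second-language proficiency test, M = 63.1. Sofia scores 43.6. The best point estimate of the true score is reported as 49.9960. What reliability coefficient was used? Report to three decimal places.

T̂ = ρX + (1 − ρ)μ  ⇒  T̂ − μ = ρ(X − μ)
ρ = (T̂ − μ)/(X − μ) = (49.9960 − 63.1) / (43.6 − 63.1) = -13.1040 / -19.5 = 0.67200

0.672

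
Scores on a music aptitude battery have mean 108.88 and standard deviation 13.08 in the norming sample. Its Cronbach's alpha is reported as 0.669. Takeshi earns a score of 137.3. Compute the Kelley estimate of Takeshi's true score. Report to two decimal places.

127.89

T̂ = ρX + (1 − ρ)μ
  = 0.669 × 137.3 + 0.331 × 108.88
  = 91.8537 + 36.03928
  = 127.893
  ≈ 127.89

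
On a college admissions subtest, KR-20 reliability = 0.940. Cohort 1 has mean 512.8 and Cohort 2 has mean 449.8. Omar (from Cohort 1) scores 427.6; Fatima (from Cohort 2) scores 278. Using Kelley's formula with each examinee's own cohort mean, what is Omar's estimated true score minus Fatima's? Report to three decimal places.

144.404

T̂_Omar = 0.940(427.6) + 0.060(512.8) = 432.71200
T̂_Fatima = 0.940(278) + 0.060(449.8) = 288.30800
Difference = 432.71200 − 288.30800 = 144.40400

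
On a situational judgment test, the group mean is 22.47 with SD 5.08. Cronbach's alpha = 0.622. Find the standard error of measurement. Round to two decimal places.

SEM = SD · √(1 − ρ) = 5.08 × √0.378 = 5.08 × 0.6148 = 3.123

3.12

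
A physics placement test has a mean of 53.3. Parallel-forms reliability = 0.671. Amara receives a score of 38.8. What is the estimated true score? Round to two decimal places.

Regress the observed score toward the mean by the unreliability: T̂ = 0.671·38.8 + 0.329·53.3 = 26.0348 + 17.5357 = 43.570.

43.57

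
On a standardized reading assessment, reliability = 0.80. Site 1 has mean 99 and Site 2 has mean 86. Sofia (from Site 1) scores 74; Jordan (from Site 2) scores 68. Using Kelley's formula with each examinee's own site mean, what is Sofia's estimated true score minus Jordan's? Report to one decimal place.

7.4

T̂_Sofia = 0.80(74) + 0.20(99) = 79.000
T̂_Jordan = 0.80(68) + 0.20(86) = 71.600
Difference = 79.000 − 71.600 = 7.400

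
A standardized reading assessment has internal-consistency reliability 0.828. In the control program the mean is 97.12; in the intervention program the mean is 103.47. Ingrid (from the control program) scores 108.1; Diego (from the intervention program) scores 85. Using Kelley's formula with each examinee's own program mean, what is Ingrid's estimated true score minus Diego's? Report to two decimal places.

18.03

T̂_Ingrid = 0.828(108.1) + 0.172(97.12) = 106.2114
T̂_Diego = 0.828(85) + 0.172(103.47) = 88.1768
Difference = 106.2114 − 88.1768 = 18.0346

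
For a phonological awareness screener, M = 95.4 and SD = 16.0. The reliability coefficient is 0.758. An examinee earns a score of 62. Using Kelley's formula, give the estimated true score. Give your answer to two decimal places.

Regress the observed score toward the mean by the unreliability: T̂ = 0.758·62 + 0.242·95.4 = 46.996 + 23.0868 = 70.083.

70.08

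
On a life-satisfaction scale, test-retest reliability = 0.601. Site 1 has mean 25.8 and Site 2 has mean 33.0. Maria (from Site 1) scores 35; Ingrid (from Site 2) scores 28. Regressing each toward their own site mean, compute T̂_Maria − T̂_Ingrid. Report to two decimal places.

1.33

T̂_Maria = 0.601(35) + 0.399(25.8) = 31.3292
T̂_Ingrid = 0.601(28) + 0.399(33.0) = 29.9950
Difference = 31.3292 − 29.9950 = 1.3342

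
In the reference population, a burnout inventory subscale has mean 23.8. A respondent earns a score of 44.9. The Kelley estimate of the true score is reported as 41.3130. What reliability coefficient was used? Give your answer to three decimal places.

0.830

T̂ = ρX + (1 − ρ)μ  ⇒  T̂ − μ = ρ(X − μ)
ρ = (T̂ − μ)/(X − μ) = (41.3130 − 23.8) / (44.9 − 23.8) = 17.5130 / 21.1 = 0.83000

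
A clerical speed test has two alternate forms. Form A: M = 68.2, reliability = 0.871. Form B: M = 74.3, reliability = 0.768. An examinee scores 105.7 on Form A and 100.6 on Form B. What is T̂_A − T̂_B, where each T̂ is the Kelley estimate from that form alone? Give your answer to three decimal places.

6.364

T̂_A = 0.871(105.7) + 0.129(68.2) = 100.86250
T̂_B = 0.768(100.6) + 0.232(74.3) = 94.49840
T̂_A − T̂_B = 6.36410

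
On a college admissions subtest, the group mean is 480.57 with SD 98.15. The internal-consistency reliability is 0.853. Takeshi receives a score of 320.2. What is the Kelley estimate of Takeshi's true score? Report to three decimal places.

343.774

Weight the observed score by reliability and the mean by (1 − reliability): T̂ = 0.853·320.2 + 0.147·480.57 = 273.1306 + 70.64379 = 343.7744.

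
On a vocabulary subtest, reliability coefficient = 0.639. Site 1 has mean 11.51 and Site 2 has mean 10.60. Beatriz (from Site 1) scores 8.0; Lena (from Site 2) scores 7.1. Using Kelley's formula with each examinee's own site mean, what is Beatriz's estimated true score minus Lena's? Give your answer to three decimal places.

0.904

T̂_Beatriz = 0.639(8.0) + 0.361(11.51) = 9.26711
T̂_Lena = 0.639(7.1) + 0.361(10.60) = 8.36350
Difference = 9.26711 − 8.36350 = 0.90361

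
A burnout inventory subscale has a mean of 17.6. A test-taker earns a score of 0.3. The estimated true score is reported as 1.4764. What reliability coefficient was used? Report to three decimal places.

T̂ = ρX + (1 − ρ)μ  ⇒  T̂ − μ = ρ(X − μ)
ρ = (T̂ − μ)/(X − μ) = (1.4764 − 17.6) / (0.3 − 17.6) = -16.1236 / -17.3 = 0.93200

0.932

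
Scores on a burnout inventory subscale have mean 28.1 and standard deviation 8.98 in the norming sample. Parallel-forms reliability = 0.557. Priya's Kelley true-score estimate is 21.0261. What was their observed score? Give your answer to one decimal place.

T̂ = ρX + (1 − ρ)μ  ⇒  X = (T̂ − (1 − ρ)μ) / ρ
X = (21.0261 − 0.443 × 28.1) / 0.557 = (21.0261 − 12.4483) / 0.557 = 8.5778 / 0.557 = 15.400

15.4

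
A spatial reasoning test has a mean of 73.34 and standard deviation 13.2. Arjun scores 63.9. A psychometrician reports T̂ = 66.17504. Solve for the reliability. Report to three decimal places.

0.759

T̂ = ρX + (1 − ρ)μ  ⇒  T̂ − μ = ρ(X − μ)
ρ = (T̂ − μ)/(X − μ) = (66.17504 − 73.34) / (63.9 − 73.34) = -7.16496 / -9.44 = 0.75900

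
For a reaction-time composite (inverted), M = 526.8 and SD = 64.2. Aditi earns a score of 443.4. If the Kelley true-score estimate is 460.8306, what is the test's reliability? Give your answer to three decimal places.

T̂ = ρX + (1 − ρ)μ  ⇒  T̂ − μ = ρ(X − μ)
ρ = (T̂ − μ)/(X − μ) = (460.8306 − 526.8) / (443.4 − 526.8) = -65.9694 / -83.4 = 0.79100

0.791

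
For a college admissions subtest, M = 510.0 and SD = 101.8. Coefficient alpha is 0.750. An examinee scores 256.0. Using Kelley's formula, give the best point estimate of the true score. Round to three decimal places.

T̂ = ρX + (1 − ρ)μ
  = 0.750 × 256.0 + 0.250 × 510.0
  = 192.0000 + 127.5000
  = 319.5000
  ≈ 319.500

319.500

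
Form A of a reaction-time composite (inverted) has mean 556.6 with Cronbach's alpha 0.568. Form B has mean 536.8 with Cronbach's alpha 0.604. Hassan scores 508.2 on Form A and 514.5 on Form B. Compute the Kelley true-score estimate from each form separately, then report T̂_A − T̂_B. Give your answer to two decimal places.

T̂_A = 0.568(508.2) + 0.432(556.6) = 529.1088
T̂_B = 0.604(514.5) + 0.396(536.8) = 523.3308
T̂_A − T̂_B = 5.7780

5.78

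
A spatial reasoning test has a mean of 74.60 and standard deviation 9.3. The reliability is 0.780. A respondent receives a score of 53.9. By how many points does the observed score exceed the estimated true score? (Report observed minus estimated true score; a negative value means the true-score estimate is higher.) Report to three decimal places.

T̂ = 0.780(53.9) + 0.220(74.60) = 42.0420 + 16.41200 = 58.45400 → 58.4540
X − T̂ = 53.9 − 58.4540 = -4.5540 → -4.554

-4.554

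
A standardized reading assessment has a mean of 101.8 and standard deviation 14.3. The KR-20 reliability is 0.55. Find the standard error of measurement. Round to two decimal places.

9.59

SEM = SD · √(1 − ρ) = 14.3 × √0.45 = 14.3 × 0.6708 = 9.593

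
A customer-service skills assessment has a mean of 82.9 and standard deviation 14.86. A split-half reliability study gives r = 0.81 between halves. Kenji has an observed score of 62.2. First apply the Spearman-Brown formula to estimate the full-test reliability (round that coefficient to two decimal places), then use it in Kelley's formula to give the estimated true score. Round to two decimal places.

Spearman-Brown: ρ = 2r/(1 + r) = 2(0.81)/(1 + 0.81) = 1.620/1.81 = 0.8950 → 0.90
T̂ = ρX + (1 − ρ)μ
  = 0.90 × 62.2 + 0.10 × 82.9
  = 55.980 + 8.290
  = 64.270
  ≈ 64.27

64.27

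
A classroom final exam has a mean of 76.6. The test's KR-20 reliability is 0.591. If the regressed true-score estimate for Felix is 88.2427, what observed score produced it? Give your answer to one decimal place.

96.3

T̂ = ρX + (1 − ρ)μ  ⇒  X = (T̂ − (1 − ρ)μ) / ρ
X = (88.2427 − 0.409 × 76.6) / 0.591 = (88.2427 − 31.3294) / 0.591 = 56.9133 / 0.591 = 96.300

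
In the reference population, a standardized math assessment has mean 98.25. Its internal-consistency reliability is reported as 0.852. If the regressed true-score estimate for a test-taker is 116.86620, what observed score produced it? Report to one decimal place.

T̂ = ρX + (1 − ρ)μ  ⇒  X = (T̂ − (1 − ρ)μ) / ρ
X = (116.86620 − 0.148 × 98.25) / 0.852 = (116.86620 − 14.54100) / 0.852 = 102.32520 / 0.852 = 120.100

120.1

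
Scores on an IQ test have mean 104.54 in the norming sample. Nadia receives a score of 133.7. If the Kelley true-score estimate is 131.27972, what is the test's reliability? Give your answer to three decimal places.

T̂ = ρX + (1 − ρ)μ  ⇒  T̂ − μ = ρ(X − μ)
ρ = (T̂ − μ)/(X − μ) = (131.27972 − 104.54) / (133.7 − 104.54) = 26.73972 / 29.16 = 0.91700

0.917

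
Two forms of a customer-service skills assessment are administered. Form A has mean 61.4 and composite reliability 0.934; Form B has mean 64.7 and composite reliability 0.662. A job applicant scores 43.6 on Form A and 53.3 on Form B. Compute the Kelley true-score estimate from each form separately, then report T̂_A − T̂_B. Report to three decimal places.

T̂_A = 0.934(43.6) + 0.066(61.4) = 44.77480
T̂_B = 0.662(53.3) + 0.338(64.7) = 57.15320
T̂_A − T̂_B = -12.37840

-12.378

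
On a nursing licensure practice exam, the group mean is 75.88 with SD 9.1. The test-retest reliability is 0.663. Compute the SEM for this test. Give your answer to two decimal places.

SEM = SD · √(1 − ρ) = 9.1 × √0.337 = 9.1 × 0.5805 = 5.283

5.28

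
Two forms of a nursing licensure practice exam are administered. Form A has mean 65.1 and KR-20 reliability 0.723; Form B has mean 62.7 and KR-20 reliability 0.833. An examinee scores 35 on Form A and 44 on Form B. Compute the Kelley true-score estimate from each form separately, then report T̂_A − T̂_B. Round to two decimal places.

-3.79

T̂_A = 0.723(35) + 0.277(65.1) = 43.3377
T̂_B = 0.833(44) + 0.167(62.7) = 47.1229
T̂_A − T̂_B = -3.7852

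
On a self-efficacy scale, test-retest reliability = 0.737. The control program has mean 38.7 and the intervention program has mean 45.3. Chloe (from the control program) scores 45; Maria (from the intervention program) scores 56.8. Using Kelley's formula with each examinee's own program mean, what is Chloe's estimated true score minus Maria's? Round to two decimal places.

-10.43

T̂_Chloe = 0.737(45) + 0.263(38.7) = 43.3431
T̂_Maria = 0.737(56.8) + 0.263(45.3) = 53.7755
Difference = 43.3431 − 53.7755 = -10.4324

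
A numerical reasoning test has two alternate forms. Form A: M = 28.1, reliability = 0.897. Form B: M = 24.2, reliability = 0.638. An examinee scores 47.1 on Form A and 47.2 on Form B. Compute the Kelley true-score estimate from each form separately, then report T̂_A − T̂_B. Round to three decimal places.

T̂_A = 0.897(47.1) + 0.103(28.1) = 45.14300
T̂_B = 0.638(47.2) + 0.362(24.2) = 38.87400
T̂_A − T̂_B = 6.26900

6.269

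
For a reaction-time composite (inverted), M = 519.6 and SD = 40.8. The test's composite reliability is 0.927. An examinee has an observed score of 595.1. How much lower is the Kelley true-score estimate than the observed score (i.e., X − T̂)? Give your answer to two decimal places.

5.51

T̂ = ρX + (1 − ρ)μ
  = 0.927 × 595.1 + 0.073 × 519.6
  = 551.6577 + 37.9308
  = 589.5885
  ≈ 589.589
X − T̂ = 595.1 − 589.589 = 5.511 → 5.51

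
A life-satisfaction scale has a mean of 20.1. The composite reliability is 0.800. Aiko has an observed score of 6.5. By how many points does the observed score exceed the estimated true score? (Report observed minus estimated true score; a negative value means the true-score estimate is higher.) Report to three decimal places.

-2.720

Weight the observed score by reliability and the mean by (1 − reliability): T̂ = 0.800·6.5 + 0.200·20.1 = 5.2000 + 4.0200 = 9.22000.
X − T̂ = 6.5 − 9.2200 = -2.7200 → -2.720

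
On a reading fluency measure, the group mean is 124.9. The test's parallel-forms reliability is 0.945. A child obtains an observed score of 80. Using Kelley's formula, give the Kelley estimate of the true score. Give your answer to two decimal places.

82.47

Kelley's formula gives T̂ = 0.945·80 + 0.055·124.9 = 75.600 + 6.8695 = 82.469.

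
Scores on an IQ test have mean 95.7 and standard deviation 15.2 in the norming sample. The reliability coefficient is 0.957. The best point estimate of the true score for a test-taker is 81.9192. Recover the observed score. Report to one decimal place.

81.3

T̂ = ρX + (1 − ρ)μ  ⇒  X = (T̂ − (1 − ρ)μ) / ρ
X = (81.9192 − 0.043 × 95.7) / 0.957 = (81.9192 − 4.1151) / 0.957 = 77.8041 / 0.957 = 81.300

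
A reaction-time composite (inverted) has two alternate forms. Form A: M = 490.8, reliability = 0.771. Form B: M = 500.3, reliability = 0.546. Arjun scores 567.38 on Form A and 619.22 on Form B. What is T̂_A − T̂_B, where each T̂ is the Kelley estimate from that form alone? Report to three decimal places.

T̂_A = 0.771(567.38) + 0.229(490.8) = 549.84318
T̂_B = 0.546(619.22) + 0.454(500.3) = 565.23032
T̂_A − T̂_B = -15.38714

-15.387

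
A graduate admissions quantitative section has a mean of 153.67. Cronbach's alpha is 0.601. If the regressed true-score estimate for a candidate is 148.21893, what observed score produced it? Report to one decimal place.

144.6

T̂ = ρX + (1 − ρ)μ  ⇒  X = (T̂ − (1 − ρ)μ) / ρ
X = (148.21893 − 0.399 × 153.67) / 0.601 = (148.21893 − 61.31433) / 0.601 = 86.90460 / 0.601 = 144.600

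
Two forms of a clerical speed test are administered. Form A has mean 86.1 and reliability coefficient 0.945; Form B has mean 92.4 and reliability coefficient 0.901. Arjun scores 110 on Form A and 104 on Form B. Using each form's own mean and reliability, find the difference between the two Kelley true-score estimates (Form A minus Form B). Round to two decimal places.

5.83

T̂_A = 0.945(110) + 0.055(86.1) = 108.6855
T̂_B = 0.901(104) + 0.099(92.4) = 102.8516
T̂_A − T̂_B = 5.8339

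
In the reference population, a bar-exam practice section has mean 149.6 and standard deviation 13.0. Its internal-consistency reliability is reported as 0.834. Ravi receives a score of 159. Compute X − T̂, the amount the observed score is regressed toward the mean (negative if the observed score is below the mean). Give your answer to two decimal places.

1.56

Kelley's formula gives T̂ = 0.834·159 + 0.166·149.6 = 132.606 + 24.8336 = 157.4396.
X − T̂ = 159 − 157.440 = 1.560 → 1.56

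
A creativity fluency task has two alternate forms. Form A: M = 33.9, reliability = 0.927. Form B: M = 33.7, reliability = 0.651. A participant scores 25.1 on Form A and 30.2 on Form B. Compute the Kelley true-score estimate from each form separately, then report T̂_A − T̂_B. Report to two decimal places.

-5.68

T̂_A = 0.927(25.1) + 0.073(33.9) = 25.7424
T̂_B = 0.651(30.2) + 0.349(33.7) = 31.4215
T̂_A − T̂_B = -5.6791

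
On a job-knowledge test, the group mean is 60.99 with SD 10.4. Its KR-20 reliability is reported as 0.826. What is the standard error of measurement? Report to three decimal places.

4.338

SEM = SD · √(1 − ρ) = 10.4 × √0.174 = 10.4 × 0.4171 = 4.3382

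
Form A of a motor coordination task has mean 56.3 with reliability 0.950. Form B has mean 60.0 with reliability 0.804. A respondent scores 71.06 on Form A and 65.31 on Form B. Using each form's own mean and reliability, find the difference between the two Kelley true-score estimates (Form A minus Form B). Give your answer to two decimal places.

6.05

T̂_A = 0.950(71.06) + 0.050(56.3) = 70.3220
T̂_B = 0.804(65.31) + 0.196(60.0) = 64.2692
T̂_A − T̂_B = 6.0528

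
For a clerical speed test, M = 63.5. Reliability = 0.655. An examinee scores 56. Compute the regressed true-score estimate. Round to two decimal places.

58.59

T̂ = 0.655(56) + 0.345(63.5) = 36.680 + 21.9075 = 58.587 → 58.59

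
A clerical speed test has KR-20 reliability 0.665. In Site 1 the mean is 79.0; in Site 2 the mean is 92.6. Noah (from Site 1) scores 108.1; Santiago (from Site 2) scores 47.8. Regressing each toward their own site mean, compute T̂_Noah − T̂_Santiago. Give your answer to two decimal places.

35.54

T̂_Noah = 0.665(108.1) + 0.335(79.0) = 98.3515
T̂_Santiago = 0.665(47.8) + 0.335(92.6) = 62.8080
Difference = 98.3515 − 62.8080 = 35.5435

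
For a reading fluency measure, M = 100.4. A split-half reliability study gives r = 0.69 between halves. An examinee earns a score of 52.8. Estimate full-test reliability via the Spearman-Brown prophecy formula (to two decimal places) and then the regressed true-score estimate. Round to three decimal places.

61.368

Spearman-Brown: ρ = 2r/(1 + r) = 2(0.69)/(1 + 0.69) = 1.380/1.69 = 0.8166 → 0.82
T̂ = 0.82(52.8) + 0.18(100.4) = 43.296 + 18.072 = 61.3680 → 61.368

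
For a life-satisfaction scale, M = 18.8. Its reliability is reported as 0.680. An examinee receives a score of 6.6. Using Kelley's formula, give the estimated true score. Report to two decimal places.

Kelley's formula gives T̂ = 0.680·6.6 + 0.320·18.8 = 4.4880 + 6.0160 = 10.504.

10.50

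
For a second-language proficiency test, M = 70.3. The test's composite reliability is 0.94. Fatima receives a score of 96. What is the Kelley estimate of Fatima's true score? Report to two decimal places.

94.46

Regress the observed score toward the mean by the unreliability: T̂ = 0.94·96 + 0.06·70.3 = 90.24 + 4.218 = 94.458.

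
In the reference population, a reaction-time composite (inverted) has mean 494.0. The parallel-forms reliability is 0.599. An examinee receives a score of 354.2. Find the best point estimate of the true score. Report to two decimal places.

Kelley's formula gives T̂ = 0.599·354.2 + 0.401·494.0 = 212.1658 + 198.0940 = 410.260.

410.26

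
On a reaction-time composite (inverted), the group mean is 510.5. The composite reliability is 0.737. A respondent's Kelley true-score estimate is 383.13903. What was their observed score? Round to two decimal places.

337.69

T̂ = ρX + (1 − ρ)μ  ⇒  X = (T̂ − (1 − ρ)μ) / ρ
X = (383.13903 − 0.263 × 510.5) / 0.737 = (383.13903 − 134.2615) / 0.737 = 248.87753 / 0.737 = 337.6900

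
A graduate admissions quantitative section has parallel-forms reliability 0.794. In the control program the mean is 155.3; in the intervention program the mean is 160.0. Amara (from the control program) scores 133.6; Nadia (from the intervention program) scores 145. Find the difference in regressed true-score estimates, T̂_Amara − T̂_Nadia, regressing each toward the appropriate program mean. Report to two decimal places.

T̂_Amara = 0.794(133.6) + 0.206(155.3) = 138.0702
T̂_Nadia = 0.794(145) + 0.206(160.0) = 148.0900
Difference = 138.0702 − 148.0900 = -10.0198

-10.02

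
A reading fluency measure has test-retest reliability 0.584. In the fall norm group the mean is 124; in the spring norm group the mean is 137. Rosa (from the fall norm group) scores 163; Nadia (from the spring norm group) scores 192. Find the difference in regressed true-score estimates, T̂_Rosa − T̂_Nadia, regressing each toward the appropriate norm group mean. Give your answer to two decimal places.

-22.34

T̂_Rosa = 0.584(163) + 0.416(124) = 146.7760
T̂_Nadia = 0.584(192) + 0.416(137) = 169.1200
Difference = 146.7760 − 169.1200 = -22.3440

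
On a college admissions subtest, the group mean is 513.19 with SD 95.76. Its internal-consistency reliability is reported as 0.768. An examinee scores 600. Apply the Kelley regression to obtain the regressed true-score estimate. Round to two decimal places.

579.86

T̂ = 0.768(600) + 0.232(513.19) = 460.800 + 119.06008 = 579.860 → 579.86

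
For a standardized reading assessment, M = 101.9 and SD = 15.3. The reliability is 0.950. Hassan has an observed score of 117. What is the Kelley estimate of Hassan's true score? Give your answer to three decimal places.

116.245

T̂ = ρX + (1 − ρ)μ
  = 0.950 × 117 + 0.050 × 101.9
  = 111.150 + 5.0950
  = 116.2450
  ≈ 116.245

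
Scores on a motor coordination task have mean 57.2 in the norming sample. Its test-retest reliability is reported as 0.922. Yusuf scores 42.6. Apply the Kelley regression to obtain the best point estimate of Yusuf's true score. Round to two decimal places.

43.74

T̂ = 0.922(42.6) + 0.078(57.2) = 39.2772 + 4.4616 = 43.739 → 43.74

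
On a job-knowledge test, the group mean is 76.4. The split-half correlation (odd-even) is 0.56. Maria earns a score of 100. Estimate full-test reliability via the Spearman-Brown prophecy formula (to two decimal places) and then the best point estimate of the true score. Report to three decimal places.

93.392

Spearman-Brown: ρ = 2r/(1 + r) = 2(0.56)/(1 + 0.56) = 1.120/1.56 = 0.7179 → 0.72
Weight the observed score by reliability and the mean by (1 − reliability): T̂ = 0.72·100 + 0.28·76.4 = 72.00 + 21.392 = 93.3920.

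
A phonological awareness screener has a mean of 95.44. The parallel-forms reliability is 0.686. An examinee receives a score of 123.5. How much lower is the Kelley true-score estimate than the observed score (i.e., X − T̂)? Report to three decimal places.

T̂ = 0.686(123.5) + 0.314(95.44) = 84.7210 + 29.96816 = 114.68916 → 114.6892
X − T̂ = 123.5 − 114.6892 = 8.8108 → 8.811

8.811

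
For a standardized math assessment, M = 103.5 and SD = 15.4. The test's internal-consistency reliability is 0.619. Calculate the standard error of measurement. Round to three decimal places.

SEM = SD · √(1 − ρ) = 15.4 × √0.381 = 15.4 × 0.6173 = 9.5057

9.506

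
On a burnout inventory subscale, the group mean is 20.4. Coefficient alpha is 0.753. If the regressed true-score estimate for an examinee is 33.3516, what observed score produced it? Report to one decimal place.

T̂ = ρX + (1 − ρ)μ  ⇒  X = (T̂ − (1 − ρ)μ) / ρ
X = (33.3516 − 0.247 × 20.4) / 0.753 = (33.3516 − 5.0388) / 0.753 = 28.3128 / 0.753 = 37.600

37.6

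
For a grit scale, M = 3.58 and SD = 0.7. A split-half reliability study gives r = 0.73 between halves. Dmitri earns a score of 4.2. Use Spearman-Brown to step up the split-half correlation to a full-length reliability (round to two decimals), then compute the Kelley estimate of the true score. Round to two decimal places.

Spearman-Brown: ρ = 2r/(1 + r) = 2(0.73)/(1 + 0.73) = 1.460/1.73 = 0.8439 → 0.84
T̂ = 0.84(4.2) + 0.16(3.58) = 3.528 + 0.5728 = 4.101 → 4.10

4.10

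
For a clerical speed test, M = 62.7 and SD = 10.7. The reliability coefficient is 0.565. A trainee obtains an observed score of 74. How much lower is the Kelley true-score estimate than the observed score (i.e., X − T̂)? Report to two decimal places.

T̂ = 0.565(74) + 0.435(62.7) = 41.810 + 27.2745 = 69.0845 → 69.084
X − T̂ = 74 − 69.084 = 4.916 → 4.92

4.92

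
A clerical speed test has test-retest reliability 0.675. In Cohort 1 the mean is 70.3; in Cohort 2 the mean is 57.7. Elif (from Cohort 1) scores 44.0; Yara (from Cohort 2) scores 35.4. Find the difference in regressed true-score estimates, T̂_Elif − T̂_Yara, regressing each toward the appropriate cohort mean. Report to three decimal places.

9.900

T̂_Elif = 0.675(44.0) + 0.325(70.3) = 52.54750
T̂_Yara = 0.675(35.4) + 0.325(57.7) = 42.64750
Difference = 52.54750 − 42.64750 = 9.90000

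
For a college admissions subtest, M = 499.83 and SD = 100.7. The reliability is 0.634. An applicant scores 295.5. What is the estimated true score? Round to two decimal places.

T̂ = ρX + (1 − ρ)μ
  = 0.634 × 295.5 + 0.366 × 499.83
  = 187.3470 + 182.93778
  = 370.285
  ≈ 370.28

370.28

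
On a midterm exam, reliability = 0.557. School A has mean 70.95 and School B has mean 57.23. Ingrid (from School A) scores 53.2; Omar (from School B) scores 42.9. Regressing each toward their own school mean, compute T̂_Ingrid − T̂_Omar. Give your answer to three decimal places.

T̂_Ingrid = 0.557(53.2) + 0.443(70.95) = 61.06325
T̂_Omar = 0.557(42.9) + 0.443(57.23) = 49.24819
Difference = 61.06325 − 49.24819 = 11.81506

11.815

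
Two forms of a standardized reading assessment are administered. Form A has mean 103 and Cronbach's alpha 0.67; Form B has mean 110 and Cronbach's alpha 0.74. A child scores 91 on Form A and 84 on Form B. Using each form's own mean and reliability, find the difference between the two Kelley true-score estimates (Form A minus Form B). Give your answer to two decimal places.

4.20

T̂_A = 0.67(91) + 0.33(103) = 94.9600
T̂_B = 0.74(84) + 0.26(110) = 90.7600
T̂_A − T̂_B = 4.2000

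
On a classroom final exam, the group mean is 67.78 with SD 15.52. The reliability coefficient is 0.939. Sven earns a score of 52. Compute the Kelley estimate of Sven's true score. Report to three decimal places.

T̂ = 0.939(52) + 0.061(67.78) = 48.828 + 4.13458 = 52.9626 → 52.963

52.963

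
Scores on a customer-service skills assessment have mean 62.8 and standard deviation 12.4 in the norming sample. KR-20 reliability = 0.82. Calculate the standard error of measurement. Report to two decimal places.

SEM = SD · √(1 − ρ) = 12.4 × √0.18 = 12.4 × 0.4243 = 5.261

5.26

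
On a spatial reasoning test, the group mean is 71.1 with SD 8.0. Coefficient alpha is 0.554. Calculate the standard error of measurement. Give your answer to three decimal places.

SEM = SD · √(1 − ρ) = 8.0 × √0.446 = 8.0 × 0.6678 = 5.3427

5.343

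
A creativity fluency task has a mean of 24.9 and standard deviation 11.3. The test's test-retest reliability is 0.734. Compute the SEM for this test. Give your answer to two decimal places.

5.83

SEM = SD · √(1 − ρ) = 11.3 × √0.266 = 11.3 × 0.5158 = 5.828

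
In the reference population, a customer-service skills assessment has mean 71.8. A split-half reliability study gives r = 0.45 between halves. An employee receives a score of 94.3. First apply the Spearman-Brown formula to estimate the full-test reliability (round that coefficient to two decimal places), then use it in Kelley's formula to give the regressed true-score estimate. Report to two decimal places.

85.75

Spearman-Brown: ρ = 2r/(1 + r) = 2(0.45)/(1 + 0.45) = 0.900/1.45 = 0.6207 → 0.62
T̂ = ρX + (1 − ρ)μ
  = 0.62 × 94.3 + 0.38 × 71.8
  = 58.466 + 27.284
  = 85.750
  ≈ 85.75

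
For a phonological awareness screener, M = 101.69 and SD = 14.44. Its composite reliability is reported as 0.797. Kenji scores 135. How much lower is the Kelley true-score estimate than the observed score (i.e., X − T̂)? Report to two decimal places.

T̂ = 0.797(135) + 0.203(101.69) = 107.595 + 20.64307 = 128.2381 → 128.238
X − T̂ = 135 − 128.238 = 6.762 → 6.76

6.76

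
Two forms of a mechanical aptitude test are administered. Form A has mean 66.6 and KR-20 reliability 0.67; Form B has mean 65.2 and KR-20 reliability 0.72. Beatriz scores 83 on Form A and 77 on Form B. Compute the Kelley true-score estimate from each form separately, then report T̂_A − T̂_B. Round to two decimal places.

3.89

T̂_A = 0.67(83) + 0.33(66.6) = 77.5880
T̂_B = 0.72(77) + 0.28(65.2) = 73.6960
T̂_A − T̂_B = 3.8920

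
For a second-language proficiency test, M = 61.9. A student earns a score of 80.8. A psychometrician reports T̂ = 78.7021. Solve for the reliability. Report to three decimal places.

0.889

T̂ = ρX + (1 − ρ)μ  ⇒  T̂ − μ = ρ(X − μ)
ρ = (T̂ − μ)/(X − μ) = (78.7021 − 61.9) / (80.8 − 61.9) = 16.8021 / 18.9 = 0.88900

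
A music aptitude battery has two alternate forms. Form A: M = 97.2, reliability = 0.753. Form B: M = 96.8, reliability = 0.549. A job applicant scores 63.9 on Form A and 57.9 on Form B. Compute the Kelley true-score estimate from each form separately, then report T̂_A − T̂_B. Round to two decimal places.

T̂_A = 0.753(63.9) + 0.247(97.2) = 72.1251
T̂_B = 0.549(57.9) + 0.451(96.8) = 75.4439
T̂_A − T̂_B = -3.3188

-3.32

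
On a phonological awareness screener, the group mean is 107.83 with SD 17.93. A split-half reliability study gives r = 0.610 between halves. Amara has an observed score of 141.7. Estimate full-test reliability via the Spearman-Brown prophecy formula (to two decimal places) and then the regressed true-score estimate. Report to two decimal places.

Spearman-Brown: ρ = 2r/(1 + r) = 2(0.610)/(1 + 0.610) = 1.2200/1.610 = 0.7578 → 0.76
Regress the observed score toward the mean by the unreliability: T̂ = 0.76·141.7 + 0.24·107.83 = 107.692 + 25.8792 = 133.571.

133.57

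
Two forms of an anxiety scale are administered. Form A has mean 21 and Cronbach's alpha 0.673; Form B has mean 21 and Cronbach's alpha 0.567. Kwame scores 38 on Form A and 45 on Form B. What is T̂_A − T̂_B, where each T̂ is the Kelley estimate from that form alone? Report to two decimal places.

-2.17

T̂_A = 0.673(38) + 0.327(21) = 32.4410
T̂_B = 0.567(45) + 0.433(21) = 34.6080
T̂_A − T̂_B = -2.1670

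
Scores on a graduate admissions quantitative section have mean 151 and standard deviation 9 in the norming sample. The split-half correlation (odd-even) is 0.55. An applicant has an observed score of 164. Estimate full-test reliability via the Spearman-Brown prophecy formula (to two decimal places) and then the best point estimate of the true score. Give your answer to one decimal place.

Spearman-Brown: ρ = 2r/(1 + r) = 2(0.55)/(1 + 0.55) = 1.100/1.55 = 0.7097 → 0.71
T̂ = 0.71(164) + 0.29(151) = 116.44 + 43.79 = 160.23 → 160.2

160.2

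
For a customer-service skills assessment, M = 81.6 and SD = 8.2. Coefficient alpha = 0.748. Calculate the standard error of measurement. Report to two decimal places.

4.12

SEM = SD · √(1 − ρ) = 8.2 × √0.252 = 8.2 × 0.5020 = 4.116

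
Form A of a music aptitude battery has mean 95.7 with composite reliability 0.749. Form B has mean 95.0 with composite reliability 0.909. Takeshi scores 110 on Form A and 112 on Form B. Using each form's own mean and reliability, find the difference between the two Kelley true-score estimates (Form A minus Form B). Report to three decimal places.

-4.042

T̂_A = 0.749(110) + 0.251(95.7) = 106.41070
T̂_B = 0.909(112) + 0.091(95.0) = 110.45300
T̂_A − T̂_B = -4.04230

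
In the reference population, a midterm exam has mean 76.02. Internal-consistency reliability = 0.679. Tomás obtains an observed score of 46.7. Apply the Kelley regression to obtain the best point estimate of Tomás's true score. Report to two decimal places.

56.11

Weight the observed score by reliability and the mean by (1 − reliability): T̂ = 0.679·46.7 + 0.321·76.02 = 31.7093 + 24.40242 = 56.112.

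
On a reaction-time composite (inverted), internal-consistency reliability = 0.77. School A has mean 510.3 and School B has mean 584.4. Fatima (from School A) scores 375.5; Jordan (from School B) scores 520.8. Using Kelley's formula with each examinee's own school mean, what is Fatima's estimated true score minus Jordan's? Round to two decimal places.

T̂_Fatima = 0.77(375.5) + 0.23(510.3) = 406.5040
T̂_Jordan = 0.77(520.8) + 0.23(584.4) = 535.4280
Difference = 406.5040 − 535.4280 = -128.9240

-128.92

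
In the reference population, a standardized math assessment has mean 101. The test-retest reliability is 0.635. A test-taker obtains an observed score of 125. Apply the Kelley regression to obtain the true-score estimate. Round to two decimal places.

116.24

Kelley's formula gives T̂ = 0.635·125 + 0.365·101 = 79.375 + 36.865 = 116.240.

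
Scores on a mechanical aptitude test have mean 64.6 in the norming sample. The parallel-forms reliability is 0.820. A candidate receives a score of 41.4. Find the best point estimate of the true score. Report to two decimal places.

Weight the observed score by reliability and the mean by (1 − reliability): T̂ = 0.820·41.4 + 0.180·64.6 = 33.9480 + 11.6280 = 45.576.

45.58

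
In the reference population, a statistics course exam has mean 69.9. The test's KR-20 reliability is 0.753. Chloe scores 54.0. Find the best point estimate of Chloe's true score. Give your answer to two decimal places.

T̂ = ρX + (1 − ρ)μ
  = 0.753 × 54.0 + 0.247 × 69.9
  = 40.6620 + 17.2653
  = 57.927
  ≈ 57.93

57.93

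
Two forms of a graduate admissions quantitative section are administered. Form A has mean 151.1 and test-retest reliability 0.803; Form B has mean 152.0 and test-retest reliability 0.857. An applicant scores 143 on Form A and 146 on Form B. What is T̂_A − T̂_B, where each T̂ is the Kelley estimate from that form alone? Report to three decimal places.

-2.262

T̂_A = 0.803(143) + 0.197(151.1) = 144.59570
T̂_B = 0.857(146) + 0.143(152.0) = 146.85800
T̂_A − T̂_B = -2.26230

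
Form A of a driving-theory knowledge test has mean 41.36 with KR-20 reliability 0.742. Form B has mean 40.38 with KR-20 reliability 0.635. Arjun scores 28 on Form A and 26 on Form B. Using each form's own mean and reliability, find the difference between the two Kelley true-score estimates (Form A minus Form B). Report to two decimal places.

T̂_A = 0.742(28) + 0.258(41.36) = 31.4469
T̂_B = 0.635(26) + 0.365(40.38) = 31.2487
T̂_A − T̂_B = 0.1982

0.20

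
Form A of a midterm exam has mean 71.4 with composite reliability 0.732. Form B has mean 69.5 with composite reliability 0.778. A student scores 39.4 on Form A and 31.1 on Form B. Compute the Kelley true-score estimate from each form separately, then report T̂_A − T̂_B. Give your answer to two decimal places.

8.35

T̂_A = 0.732(39.4) + 0.268(71.4) = 47.9760
T̂_B = 0.778(31.1) + 0.222(69.5) = 39.6248
T̂_A − T̂_B = 8.3512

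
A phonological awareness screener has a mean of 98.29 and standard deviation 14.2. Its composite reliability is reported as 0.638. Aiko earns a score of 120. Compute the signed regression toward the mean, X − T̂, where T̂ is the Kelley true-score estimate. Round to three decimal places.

7.859

Kelley's formula gives T̂ = 0.638·120 + 0.362·98.29 = 76.560 + 35.58098 = 112.14098.
X − T̂ = 120 − 112.1410 = 7.8590 → 7.859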